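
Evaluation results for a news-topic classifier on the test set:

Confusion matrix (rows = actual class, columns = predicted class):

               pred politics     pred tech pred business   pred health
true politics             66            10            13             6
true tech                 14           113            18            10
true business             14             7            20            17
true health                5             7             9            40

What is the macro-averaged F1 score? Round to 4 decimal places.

0.5976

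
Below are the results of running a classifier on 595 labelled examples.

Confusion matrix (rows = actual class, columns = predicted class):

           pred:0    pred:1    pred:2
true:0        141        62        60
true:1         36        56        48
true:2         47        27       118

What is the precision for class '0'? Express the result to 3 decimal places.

0.629

precision = TP/(TP+FP).
0: TP=141, FP=36+47=83 → 141/224 = 0.6295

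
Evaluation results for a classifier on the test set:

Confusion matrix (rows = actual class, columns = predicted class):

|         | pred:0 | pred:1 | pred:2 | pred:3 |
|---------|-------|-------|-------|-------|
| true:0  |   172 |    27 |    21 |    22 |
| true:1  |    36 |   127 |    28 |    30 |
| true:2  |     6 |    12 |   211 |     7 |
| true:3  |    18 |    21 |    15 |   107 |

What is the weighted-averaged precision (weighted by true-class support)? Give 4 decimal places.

0.7144

Per-class precision (TP/(TP+FP)):
  0: TP=172, FP=36+6+18=60 → 172/232 = 0.74138
  1: TP=127, FP=27+12+21=60 → 127/187 = 0.67914
  2: TP=211, FP=21+28+15=64 → 211/275 = 0.76727
  3: TP=107, FP=22+30+7=59 → 107/166 = 0.64458
Weighted-precision = Σ (supportᵢ/N)·precisionᵢ with N=860: (242/860)·0.74138 + (221/860)·0.67914 + (236/860)·0.76727 + (161/860)·0.64458 = 0.7144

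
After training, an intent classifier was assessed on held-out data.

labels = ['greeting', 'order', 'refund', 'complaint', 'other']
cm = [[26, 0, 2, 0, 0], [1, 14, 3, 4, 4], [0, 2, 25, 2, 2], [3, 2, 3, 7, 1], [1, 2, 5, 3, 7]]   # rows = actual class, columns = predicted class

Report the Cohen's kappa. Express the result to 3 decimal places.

Observed agreement pₒ = trace/N = 79/119 = 0.6639
Expected agreement pₑ = Σ (rowᵢ·colᵢ)/N² = (28·31 + 26·20 + 31·38 + 16·16 + 18·14)/119² = 0.2171
κ = (pₒ − pₑ)/(1 − pₑ) = (0.6639 − 0.2171)/(1 − 0.2171) = 0.571

0.571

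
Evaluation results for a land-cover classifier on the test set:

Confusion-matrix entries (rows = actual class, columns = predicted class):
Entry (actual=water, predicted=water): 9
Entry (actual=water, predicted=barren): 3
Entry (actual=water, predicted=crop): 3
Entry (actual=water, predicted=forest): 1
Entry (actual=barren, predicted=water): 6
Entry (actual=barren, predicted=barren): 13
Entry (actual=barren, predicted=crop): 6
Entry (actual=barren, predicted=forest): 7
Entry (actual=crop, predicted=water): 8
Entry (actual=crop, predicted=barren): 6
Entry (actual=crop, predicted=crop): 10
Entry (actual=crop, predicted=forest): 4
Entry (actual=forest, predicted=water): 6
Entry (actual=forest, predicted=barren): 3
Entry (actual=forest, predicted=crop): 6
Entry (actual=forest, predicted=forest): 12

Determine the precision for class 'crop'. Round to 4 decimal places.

0.4000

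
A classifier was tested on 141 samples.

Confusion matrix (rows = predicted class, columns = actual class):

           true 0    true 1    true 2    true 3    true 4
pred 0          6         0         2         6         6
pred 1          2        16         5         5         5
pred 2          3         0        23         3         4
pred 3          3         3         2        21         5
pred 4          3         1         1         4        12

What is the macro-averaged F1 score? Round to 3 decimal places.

0.531

Per-class F1 score (2·TP/(2·TP+FP+FN)):
  0: TP=6, FP=0+2+6+6=14, FN=2+3+3+3=11 → 12/37 = 0.3243
  1: TP=16, FP=2+5+5+5=17, FN=0+0+3+1=4 → 32/53 = 0.6038
  2: TP=23, FP=3+0+3+4=10, FN=2+5+2+1=10 → 46/66 = 0.6970
  3: TP=21, FP=3+3+2+5=13, FN=6+5+3+4=18 → 42/73 = 0.5753
  4: TP=12, FP=3+1+1+4=9, FN=6+5+4+5=20 → 24/53 = 0.4528
Macro-F1 score = mean = (0.3243 + 0.6038 + 0.6970 + 0.5753 + 0.4528) / 5 = 0.531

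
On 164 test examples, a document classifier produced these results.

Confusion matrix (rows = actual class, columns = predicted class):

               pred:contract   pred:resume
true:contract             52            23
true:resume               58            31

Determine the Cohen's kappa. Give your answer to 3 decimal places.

0.040

Observed agreement pₒ = trace/N = 83/164 = 0.5061
Expected agreement pₑ = Σ (rowᵢ·colᵢ)/N² = (75·110 + 89·54)/164² = 0.4854
κ = (pₒ − pₑ)/(1 − pₑ) = (0.5061 − 0.4854)/(1 − 0.4854) = 0.040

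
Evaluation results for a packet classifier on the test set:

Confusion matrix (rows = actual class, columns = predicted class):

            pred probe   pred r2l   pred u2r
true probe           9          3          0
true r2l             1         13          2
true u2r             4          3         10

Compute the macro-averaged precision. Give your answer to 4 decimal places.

0.7201

Per-class precision (TP/(TP+FP)):
  probe: TP=9, FP=1+4=5 → 9/14 = 0.64286
  r2l: TP=13, FP=3+3=6 → 13/19 = 0.68421
  u2r: TP=10, FP=0+2=2 → 10/12 = 0.83333
Macro-precision = mean = (0.64286 + 0.68421 + 0.83333) / 3 = 0.7201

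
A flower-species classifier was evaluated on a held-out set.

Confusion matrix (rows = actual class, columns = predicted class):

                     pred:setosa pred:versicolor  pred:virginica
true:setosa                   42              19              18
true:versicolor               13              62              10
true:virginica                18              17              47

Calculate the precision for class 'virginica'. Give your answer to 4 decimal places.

0.6267

Treat 'virginica' as positive and all other classes as negative.
precision = TP/(TP+FP).
virginica: TP=47, FP=18+10=28 → 47/75 = 0.62667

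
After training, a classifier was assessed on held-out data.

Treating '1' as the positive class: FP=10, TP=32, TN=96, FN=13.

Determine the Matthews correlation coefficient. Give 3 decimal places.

0.630

MCC = (TP·TN − FP·FN) / √((TP+FP)(TP+FN)(TN+FP)(TN+FN))
Numerator = 32·96 − 10·13 = 2942
Denominator = √(42·45·106·109) = √21837060 = 4673.0140
MCC = 2942 / 4673.0140 = 0.630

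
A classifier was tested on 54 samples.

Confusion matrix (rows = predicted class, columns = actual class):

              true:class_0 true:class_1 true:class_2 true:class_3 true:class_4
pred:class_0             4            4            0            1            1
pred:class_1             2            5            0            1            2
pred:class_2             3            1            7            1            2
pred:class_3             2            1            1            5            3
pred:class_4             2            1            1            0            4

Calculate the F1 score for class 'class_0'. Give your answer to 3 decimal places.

Treat 'class_0' as positive and all other classes as negative.
F1 score = 2·TP/(2·TP+FP+FN).
class_0: TP=4, FP=4+0+1+1=6, FN=2+3+2+2=9 → 8/23 = 0.3478

0.348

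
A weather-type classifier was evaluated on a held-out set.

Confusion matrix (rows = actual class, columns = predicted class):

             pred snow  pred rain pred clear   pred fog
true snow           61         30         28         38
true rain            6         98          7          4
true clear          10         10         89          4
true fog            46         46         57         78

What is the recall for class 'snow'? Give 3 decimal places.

recall = TP/(TP+FN).
snow: TP=61, FN=30+28+38=96 → 61/157 = 0.3885

0.389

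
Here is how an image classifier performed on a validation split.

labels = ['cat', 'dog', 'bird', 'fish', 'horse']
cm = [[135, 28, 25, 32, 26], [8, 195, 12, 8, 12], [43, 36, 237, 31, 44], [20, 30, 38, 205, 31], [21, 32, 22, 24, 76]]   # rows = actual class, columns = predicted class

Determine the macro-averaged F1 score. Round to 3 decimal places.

0.600

Per-class F1 score (2·TP/(2·TP+FP+FN)):
  cat: TP=135, FP=8+43+20+21=92, FN=28+25+32+26=111 → 270/473 = 0.5708
  dog: TP=195, FP=28+36+30+32=126, FN=8+12+8+12=40 → 390/556 = 0.7014
  bird: TP=237, FP=25+12+38+22=97, FN=43+36+31+44=154 → 474/725 = 0.6538
  fish: TP=205, FP=32+8+31+24=95, FN=20+30+38+31=119 → 410/624 = 0.6571
  horse: TP=76, FP=26+12+44+31=113, FN=21+32+22+24=99 → 152/364 = 0.4176
Macro-F1 score = mean = (0.5708 + 0.7014 + 0.6538 + 0.6571 + 0.4176) / 5 = 0.600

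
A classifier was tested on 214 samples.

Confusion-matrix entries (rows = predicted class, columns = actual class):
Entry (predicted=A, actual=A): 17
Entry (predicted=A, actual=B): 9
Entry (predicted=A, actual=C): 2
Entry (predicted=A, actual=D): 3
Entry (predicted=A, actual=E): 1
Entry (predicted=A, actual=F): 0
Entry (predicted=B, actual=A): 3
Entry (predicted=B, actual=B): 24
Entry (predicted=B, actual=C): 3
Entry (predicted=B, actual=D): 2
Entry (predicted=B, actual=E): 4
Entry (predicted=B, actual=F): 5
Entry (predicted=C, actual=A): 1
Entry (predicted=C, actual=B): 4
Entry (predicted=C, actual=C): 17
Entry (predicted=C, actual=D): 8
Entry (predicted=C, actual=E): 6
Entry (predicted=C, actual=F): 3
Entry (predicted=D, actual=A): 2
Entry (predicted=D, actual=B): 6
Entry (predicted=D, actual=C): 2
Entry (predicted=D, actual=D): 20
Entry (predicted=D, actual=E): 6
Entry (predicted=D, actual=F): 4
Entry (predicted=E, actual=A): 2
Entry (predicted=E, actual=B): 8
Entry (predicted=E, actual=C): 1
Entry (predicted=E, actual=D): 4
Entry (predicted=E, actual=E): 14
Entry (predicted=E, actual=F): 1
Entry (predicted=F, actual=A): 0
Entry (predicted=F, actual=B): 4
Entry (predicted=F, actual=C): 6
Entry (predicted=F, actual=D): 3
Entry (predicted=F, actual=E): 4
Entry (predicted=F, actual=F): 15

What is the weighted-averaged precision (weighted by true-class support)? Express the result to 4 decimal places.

0.5068

Per-class precision (TP/(TP+FP)):
  A: TP=17, FP=9+2+3+1+0=15 → 17/32 = 0.53125
  B: TP=24, FP=3+3+2+4+5=17 → 24/41 = 0.58537
  C: TP=17, FP=1+4+8+6+3=22 → 17/39 = 0.43590
  D: TP=20, FP=2+6+2+6+4=20 → 20/40 = 0.50000
  E: TP=14, FP=2+8+1+4+1=16 → 14/30 = 0.46667
  F: TP=15, FP=0+4+6+3+4=17 → 15/32 = 0.46875
Weighted-precision = Σ (supportᵢ/N)·precisionᵢ with N=214: (25/214)·0.53125 + (55/214)·0.58537 + (31/214)·0.43590 + (40/214)·0.50000 + (35/214)·0.46667 + (28/214)·0.46875 = 0.5068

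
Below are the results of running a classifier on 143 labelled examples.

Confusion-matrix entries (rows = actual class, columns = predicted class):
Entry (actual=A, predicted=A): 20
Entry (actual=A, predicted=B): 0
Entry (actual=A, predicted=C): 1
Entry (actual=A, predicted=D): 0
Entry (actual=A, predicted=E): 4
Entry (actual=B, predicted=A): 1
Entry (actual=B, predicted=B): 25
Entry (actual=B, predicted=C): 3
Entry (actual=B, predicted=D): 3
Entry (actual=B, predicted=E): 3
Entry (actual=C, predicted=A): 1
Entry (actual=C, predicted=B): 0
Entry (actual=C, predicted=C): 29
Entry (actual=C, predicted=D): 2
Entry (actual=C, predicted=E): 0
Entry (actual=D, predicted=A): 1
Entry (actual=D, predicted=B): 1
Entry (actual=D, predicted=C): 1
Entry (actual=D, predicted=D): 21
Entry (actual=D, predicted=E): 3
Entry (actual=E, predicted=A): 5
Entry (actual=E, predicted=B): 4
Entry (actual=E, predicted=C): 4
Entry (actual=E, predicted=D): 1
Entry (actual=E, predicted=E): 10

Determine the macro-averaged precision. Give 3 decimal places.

0.718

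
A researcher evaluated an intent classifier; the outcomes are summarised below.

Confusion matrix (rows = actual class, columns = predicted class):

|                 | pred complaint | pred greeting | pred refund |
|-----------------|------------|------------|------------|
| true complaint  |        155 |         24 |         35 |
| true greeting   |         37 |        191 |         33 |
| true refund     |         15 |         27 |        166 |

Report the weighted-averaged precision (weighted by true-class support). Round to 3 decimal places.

0.752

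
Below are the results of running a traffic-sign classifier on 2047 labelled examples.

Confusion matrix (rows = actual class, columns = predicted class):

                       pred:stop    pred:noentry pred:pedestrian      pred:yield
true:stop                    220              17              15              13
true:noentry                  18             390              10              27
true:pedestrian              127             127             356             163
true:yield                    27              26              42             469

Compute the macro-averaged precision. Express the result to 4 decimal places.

0.6993

Per-class precision (TP/(TP+FP)):
  stop: TP=220, FP=18+127+27=172 → 220/392 = 0.56122
  noentry: TP=390, FP=17+127+26=170 → 390/560 = 0.69643
  pedestrian: TP=356, FP=15+10+42=67 → 356/423 = 0.84161
  yield: TP=469, FP=13+27+163=203 → 469/672 = 0.69792
Macro-precision = mean = (0.56122 + 0.69643 + 0.84161 + 0.69792) / 4 = 0.6993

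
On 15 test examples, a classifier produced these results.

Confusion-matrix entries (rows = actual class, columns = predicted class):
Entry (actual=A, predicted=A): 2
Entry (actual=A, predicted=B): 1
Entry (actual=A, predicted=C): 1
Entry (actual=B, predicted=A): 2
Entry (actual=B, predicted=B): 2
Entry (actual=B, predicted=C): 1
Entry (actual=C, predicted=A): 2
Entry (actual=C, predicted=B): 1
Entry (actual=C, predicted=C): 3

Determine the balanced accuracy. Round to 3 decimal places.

Balanced accuracy = mean of per-class recall.
  A: recall = 2/4 = 0.5000
  B: recall = 2/5 = 0.4000
  C: recall = 3/6 = 0.5000
Mean = (0.5000 + 0.4000 + 0.5000) / 3 = 0.467

0.467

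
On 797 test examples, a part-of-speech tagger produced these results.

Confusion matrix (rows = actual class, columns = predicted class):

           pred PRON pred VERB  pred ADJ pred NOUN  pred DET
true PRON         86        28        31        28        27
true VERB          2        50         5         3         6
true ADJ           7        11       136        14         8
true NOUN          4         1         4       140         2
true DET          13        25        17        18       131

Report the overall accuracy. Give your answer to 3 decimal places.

0.681

Accuracy = trace / total = (86+50+136+140+131=543) / 797 = 543/797 = 0.681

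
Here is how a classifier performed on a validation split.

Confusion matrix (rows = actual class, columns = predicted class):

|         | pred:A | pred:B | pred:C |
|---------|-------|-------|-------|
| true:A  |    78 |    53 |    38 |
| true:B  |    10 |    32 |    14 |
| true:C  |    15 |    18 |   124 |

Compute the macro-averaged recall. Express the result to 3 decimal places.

Per-class recall (TP/(TP+FN)):
  A: TP=78, FN=53+38=91 → 78/169 = 0.4615
  B: TP=32, FN=10+14=24 → 32/56 = 0.5714
  C: TP=124, FN=15+18=33 → 124/157 = 0.7898
Macro-recall = mean = (0.4615 + 0.5714 + 0.7898) / 3 = 0.608

0.608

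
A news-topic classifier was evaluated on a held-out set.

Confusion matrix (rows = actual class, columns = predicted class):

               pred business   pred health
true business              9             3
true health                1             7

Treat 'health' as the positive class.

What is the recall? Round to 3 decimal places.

0.875

Recall = TP/(TP+FN) = 7/(7+1) = 7/8 = 0.875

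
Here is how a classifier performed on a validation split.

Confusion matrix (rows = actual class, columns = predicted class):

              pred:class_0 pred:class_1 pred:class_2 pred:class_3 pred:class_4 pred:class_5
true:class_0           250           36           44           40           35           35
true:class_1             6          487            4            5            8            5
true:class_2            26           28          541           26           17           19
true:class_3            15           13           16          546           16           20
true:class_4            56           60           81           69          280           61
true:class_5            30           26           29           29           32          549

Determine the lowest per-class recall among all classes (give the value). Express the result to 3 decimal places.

0.461

Per-class recall (TP/(TP+FN)):
  class_0: TP=250, FN=36+44+40+35+35=190 → 250/440 = 0.5682
  class_1: TP=487, FN=6+4+5+8+5=28 → 487/515 = 0.9456
  class_2: TP=541, FN=26+28+26+17+19=116 → 541/657 = 0.8234
  class_3: TP=546, FN=15+13+16+16+20=80 → 546/626 = 0.8722
  class_4: TP=280, FN=56+60+81+69+61=327 → 280/607 = 0.4613
  class_5: TP=549, FN=30+26+29+29+32=146 → 549/695 = 0.7899
Lowest is class 'class_4' with recall = 0.461.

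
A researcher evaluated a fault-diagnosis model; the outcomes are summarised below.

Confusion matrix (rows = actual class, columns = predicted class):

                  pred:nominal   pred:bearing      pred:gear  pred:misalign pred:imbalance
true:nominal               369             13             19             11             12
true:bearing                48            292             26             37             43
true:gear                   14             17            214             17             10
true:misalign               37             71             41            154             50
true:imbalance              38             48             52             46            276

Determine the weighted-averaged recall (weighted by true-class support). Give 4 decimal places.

Per-class recall (TP/(TP+FN)):
  nominal: TP=369, FN=13+19+11+12=55 → 369/424 = 0.87028
  bearing: TP=292, FN=48+26+37+43=154 → 292/446 = 0.65471
  gear: TP=214, FN=14+17+17+10=58 → 214/272 = 0.78676
  misalign: TP=154, FN=37+71+41+50=199 → 154/353 = 0.43626
  imbalance: TP=276, FN=38+48+52+46=184 → 276/460 = 0.60000
Weighted-recall = Σ (supportᵢ/N)·recallᵢ with N=1955: (424/1955)·0.87028 + (446/1955)·0.65471 + (272/1955)·0.78676 + (353/1955)·0.43626 + (460/1955)·0.60000 = 0.6675

0.6675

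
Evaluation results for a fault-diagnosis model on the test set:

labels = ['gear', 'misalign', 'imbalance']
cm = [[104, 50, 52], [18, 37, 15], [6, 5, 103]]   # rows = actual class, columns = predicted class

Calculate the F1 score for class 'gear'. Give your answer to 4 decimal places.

One-vs-rest for 'gear': TP = diagonal; FP = other classes predicted 'gear'; FN = 'gear' predicted as other.
F1 score = 2·TP/(2·TP+FP+FN).
gear: TP=104, FP=18+6=24, FN=50+52=102 → 208/334 = 0.62275

0.6228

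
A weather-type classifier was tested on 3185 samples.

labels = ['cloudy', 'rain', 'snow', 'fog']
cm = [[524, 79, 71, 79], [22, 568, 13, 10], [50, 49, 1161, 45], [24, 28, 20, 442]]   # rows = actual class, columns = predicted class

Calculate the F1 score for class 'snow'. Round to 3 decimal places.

0.904

Treat 'snow' as positive and all other classes as negative.
F1 score = 2·TP/(2·TP+FP+FN).
snow: TP=1161, FP=71+13+20=104, FN=50+49+45=144 → 2322/2570 = 0.9035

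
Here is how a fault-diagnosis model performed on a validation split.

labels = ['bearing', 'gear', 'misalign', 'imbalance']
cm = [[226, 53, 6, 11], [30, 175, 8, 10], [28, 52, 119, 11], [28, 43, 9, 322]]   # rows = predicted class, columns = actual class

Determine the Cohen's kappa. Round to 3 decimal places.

Observed agreement pₒ = trace/N = 842/1131 = 0.7445
Expected agreement pₑ = Σ (rowᵢ·colᵢ)/N² = (312·296 + 323·223 + 142·210 + 354·402)/1131² = 0.2631
κ = (pₒ − pₑ)/(1 − pₑ) = (0.7445 − 0.2631)/(1 − 0.2631) = 0.653

0.653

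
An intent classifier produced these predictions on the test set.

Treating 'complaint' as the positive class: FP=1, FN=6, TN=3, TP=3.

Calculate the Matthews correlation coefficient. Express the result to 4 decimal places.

0.0833

MCC = (TP·TN − FP·FN) / √((TP+FP)(TP+FN)(TN+FP)(TN+FN))
Numerator = 3·3 − 1·6 = 3
Denominator = √(4·9·4·9) = √1296 = 36.0000
MCC = 3 / 36.0000 = 0.0833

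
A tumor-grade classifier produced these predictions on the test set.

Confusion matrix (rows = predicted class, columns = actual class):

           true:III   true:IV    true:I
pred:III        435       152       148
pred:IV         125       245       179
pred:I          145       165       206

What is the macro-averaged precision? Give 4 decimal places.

Per-class precision (TP/(TP+FP)):
  III: TP=435, FP=152+148=300 → 435/735 = 0.59184
  IV: TP=245, FP=125+179=304 → 245/549 = 0.44627
  I: TP=206, FP=145+165=310 → 206/516 = 0.39922
Macro-precision = mean = (0.59184 + 0.44627 + 0.39922) / 3 = 0.4791

0.4791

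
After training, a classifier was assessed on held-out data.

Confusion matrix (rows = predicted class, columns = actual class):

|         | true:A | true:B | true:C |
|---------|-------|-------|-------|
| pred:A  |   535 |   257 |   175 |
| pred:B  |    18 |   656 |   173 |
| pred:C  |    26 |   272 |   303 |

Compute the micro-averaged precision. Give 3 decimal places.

0.619

Micro-averaging pools counts across classes: ΣTP=1494, ΣFP=921, ΣFN=921.
Micro-precision = TP/(TP+FP) on pooled counts = 0.619 (equals overall accuracy in single-label multiclass).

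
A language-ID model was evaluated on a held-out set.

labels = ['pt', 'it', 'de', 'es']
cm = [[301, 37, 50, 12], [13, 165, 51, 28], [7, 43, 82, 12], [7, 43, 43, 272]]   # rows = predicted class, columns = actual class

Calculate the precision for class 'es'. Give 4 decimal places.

0.7452

Treat 'es' as positive and all other classes as negative.
precision = TP/(TP+FP).
es: TP=272, FP=7+43+43=93 → 272/365 = 0.74521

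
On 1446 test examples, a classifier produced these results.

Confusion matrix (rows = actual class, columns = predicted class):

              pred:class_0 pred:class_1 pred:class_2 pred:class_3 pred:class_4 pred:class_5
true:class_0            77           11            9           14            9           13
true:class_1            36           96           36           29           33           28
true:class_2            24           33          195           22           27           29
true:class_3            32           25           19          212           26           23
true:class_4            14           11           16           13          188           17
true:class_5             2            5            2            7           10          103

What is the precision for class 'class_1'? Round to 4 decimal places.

0.5304

Treat 'class_1' as positive and all other classes as negative.
precision = TP/(TP+FP).
class_1: TP=96, FP=11+33+25+11+5=85 → 96/181 = 0.53039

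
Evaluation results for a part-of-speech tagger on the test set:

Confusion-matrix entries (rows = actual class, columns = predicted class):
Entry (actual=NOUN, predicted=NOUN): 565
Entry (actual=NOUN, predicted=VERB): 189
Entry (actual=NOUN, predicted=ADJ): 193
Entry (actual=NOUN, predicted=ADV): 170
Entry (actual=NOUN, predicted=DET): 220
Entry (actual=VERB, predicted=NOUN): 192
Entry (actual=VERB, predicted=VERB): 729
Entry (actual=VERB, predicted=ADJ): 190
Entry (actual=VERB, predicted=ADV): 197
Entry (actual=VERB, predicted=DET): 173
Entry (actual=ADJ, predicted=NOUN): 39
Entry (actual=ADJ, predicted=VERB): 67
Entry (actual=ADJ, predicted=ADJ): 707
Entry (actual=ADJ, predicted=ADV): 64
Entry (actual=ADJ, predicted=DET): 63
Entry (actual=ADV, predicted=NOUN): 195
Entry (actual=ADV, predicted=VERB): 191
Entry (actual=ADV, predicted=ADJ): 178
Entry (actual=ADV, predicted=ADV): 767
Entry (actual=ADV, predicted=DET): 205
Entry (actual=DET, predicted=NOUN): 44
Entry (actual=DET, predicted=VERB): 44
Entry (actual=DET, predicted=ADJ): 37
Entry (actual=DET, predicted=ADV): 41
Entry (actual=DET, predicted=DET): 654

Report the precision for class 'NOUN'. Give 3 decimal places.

0.546

precision = TP/(TP+FP).
NOUN: TP=565, FP=192+39+195+44=470 → 565/1035 = 0.5459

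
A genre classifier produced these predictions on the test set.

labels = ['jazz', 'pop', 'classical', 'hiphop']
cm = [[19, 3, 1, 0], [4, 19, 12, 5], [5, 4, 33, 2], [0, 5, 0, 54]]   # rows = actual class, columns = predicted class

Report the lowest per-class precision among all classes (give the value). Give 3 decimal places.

0.613

Per-class precision (TP/(TP+FP)):
  jazz: TP=19, FP=4+5+0=9 → 19/28 = 0.6786
  pop: TP=19, FP=3+4+5=12 → 19/31 = 0.6129
  classical: TP=33, FP=1+12+0=13 → 33/46 = 0.7174
  hiphop: TP=54, FP=0+5+2=7 → 54/61 = 0.8852
Lowest is class 'pop' with precision = 0.613.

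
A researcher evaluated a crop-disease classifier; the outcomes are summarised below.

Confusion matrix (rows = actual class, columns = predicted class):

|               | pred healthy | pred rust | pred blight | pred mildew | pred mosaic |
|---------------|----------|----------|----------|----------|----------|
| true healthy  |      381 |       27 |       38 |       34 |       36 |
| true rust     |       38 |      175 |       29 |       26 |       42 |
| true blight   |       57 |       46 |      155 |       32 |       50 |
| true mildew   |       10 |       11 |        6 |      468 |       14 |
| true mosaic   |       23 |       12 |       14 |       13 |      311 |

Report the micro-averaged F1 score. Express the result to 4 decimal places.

Micro-averaging pools counts across classes: ΣTP=1490, ΣFP=558, ΣFN=558.
Micro-F1 score = 2·TP/(2·TP+FP+FN) on pooled counts = 0.7275 (equals overall accuracy in single-label multiclass).

0.7275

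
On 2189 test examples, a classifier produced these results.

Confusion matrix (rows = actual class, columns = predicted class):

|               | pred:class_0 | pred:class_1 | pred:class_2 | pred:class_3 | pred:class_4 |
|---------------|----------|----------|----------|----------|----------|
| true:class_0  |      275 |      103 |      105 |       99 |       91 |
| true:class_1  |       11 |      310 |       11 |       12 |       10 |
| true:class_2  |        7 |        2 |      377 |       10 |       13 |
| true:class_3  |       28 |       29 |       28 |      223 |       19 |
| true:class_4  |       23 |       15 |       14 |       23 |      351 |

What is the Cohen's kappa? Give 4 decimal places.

0.6290

Observed agreement pₒ = trace/N = 1536/2189 = 0.70169
Expected agreement pₑ = Σ (rowᵢ·colᵢ)/N² = (673·344 + 354·459 + 409·535 + 327·367 + 426·484)/2189² = 0.19596
κ = (pₒ − pₑ)/(1 − pₑ) = (0.70169 − 0.19596)/(1 − 0.19596) = 0.6290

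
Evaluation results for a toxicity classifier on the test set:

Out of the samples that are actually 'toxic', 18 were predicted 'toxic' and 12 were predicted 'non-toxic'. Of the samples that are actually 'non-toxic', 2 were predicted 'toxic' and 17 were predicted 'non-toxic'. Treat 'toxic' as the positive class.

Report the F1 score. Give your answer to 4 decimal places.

Precision = TP/(TP+FP) = 18/20 = 0.9000
Recall = TP/(TP+FN) = 18/30 = 0.6000
F1 = 2·TP/(2·TP+FP+FN) = 36/50 = 0.7200

0.7200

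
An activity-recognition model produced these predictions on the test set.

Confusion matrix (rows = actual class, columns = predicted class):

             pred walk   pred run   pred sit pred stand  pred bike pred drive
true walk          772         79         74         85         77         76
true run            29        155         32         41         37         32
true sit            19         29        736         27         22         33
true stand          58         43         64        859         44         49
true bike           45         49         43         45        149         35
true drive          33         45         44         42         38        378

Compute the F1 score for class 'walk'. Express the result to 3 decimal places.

0.729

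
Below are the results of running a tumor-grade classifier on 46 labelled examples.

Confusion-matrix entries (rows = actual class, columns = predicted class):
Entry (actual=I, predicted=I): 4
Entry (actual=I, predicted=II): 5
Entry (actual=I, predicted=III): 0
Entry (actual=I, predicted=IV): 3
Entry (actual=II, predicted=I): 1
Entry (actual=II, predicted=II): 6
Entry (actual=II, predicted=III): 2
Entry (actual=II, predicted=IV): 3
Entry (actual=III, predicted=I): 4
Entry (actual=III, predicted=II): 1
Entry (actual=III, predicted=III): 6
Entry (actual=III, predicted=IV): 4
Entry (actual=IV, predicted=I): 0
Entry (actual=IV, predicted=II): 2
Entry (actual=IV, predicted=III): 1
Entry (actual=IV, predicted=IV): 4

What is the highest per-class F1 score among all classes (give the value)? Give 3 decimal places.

Per-class F1 score (2·TP/(2·TP+FP+FN)):
  I: TP=4, FP=1+4+0=5, FN=5+0+3=8 → 8/21 = 0.3810
  II: TP=6, FP=5+1+2=8, FN=1+2+3=6 → 12/26 = 0.4615
  III: TP=6, FP=0+2+1=3, FN=4+1+4=9 → 12/24 = 0.5000
  IV: TP=4, FP=3+3+4=10, FN=0+2+1=3 → 8/21 = 0.3810
Highest is class 'III' with F1 score = 0.500.

0.500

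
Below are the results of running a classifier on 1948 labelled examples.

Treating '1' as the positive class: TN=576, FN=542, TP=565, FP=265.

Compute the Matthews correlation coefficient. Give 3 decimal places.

0.196

MCC = (TP·TN − FP·FN) / √((TP+FP)(TP+FN)(TN+FP)(TN+FN))
Numerator = 565·576 − 265·542 = 181810
Denominator = √(830·1107·841·1118) = √863900076780 = 929462.2514
MCC = 181810 / 929462.2514 = 0.196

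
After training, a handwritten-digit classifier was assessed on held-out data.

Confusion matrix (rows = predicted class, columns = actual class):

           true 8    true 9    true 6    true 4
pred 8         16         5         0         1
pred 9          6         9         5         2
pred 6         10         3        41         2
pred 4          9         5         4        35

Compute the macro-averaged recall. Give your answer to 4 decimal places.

0.6236

Per-class recall (TP/(TP+FN)):
  8: TP=16, FN=6+10+9=25 → 16/41 = 0.39024
  9: TP=9, FN=5+3+5=13 → 9/22 = 0.40909
  6: TP=41, FN=0+5+4=9 → 41/50 = 0.82000
  4: TP=35, FN=1+2+2=5 → 35/40 = 0.87500
Macro-recall = mean = (0.39024 + 0.40909 + 0.82000 + 0.87500) / 4 = 0.6236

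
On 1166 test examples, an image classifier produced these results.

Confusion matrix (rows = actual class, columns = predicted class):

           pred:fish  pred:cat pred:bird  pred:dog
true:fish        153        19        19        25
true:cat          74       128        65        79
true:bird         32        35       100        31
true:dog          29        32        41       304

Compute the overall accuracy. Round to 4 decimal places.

Accuracy = trace / total = (153+128+100+304=685) / 1166 = 685/1166 = 0.5875

0.5875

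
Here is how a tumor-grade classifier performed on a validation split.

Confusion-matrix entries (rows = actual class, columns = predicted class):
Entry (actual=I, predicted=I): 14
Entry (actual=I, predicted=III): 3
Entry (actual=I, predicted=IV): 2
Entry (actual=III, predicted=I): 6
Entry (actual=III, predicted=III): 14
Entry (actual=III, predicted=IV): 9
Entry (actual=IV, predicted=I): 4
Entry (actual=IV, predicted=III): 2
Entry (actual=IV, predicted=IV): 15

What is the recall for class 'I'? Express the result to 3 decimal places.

recall = TP/(TP+FN).
I: TP=14, FN=3+2=5 → 14/19 = 0.7368

0.737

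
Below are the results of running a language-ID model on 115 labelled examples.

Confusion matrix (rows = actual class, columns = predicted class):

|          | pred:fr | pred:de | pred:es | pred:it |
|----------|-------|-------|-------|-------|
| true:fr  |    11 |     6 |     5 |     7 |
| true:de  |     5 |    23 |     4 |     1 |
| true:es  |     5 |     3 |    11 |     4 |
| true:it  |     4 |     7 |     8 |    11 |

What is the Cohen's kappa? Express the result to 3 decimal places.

0.313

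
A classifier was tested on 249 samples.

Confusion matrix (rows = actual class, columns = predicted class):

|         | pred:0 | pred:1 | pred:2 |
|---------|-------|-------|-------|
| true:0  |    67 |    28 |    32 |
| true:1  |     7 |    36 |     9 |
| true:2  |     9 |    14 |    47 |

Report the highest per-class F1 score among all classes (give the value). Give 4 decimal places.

0.6381

Per-class F1 score (2·TP/(2·TP+FP+FN)):
  0: TP=67, FP=7+9=16, FN=28+32=60 → 134/210 = 0.63810
  1: TP=36, FP=28+14=42, FN=7+9=16 → 72/130 = 0.55385
  2: TP=47, FP=32+9=41, FN=9+14=23 → 94/158 = 0.59494
Highest is class '0' with F1 score = 0.6381.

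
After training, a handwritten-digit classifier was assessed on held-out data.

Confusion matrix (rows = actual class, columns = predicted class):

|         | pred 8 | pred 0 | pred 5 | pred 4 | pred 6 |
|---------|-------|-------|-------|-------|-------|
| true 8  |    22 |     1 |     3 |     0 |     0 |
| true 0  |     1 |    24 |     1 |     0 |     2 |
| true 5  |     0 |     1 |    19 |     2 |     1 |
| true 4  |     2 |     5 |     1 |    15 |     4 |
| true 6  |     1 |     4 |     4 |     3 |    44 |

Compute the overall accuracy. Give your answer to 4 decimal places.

0.7750

Accuracy = trace / total = (22+24+19+15+44=124) / 160 = 124/160 = 0.7750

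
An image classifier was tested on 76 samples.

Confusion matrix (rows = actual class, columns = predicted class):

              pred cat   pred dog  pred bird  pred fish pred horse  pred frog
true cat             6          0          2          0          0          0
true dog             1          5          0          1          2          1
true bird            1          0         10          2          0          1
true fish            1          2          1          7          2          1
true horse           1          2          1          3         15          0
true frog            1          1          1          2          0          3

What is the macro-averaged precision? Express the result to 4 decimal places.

Per-class precision (TP/(TP+FP)):
  cat: TP=6, FP=1+1+1+1+1=5 → 6/11 = 0.54545
  dog: TP=5, FP=0+0+2+2+1=5 → 5/10 = 0.50000
  bird: TP=10, FP=2+0+1+1+1=5 → 10/15 = 0.66667
  fish: TP=7, FP=0+1+2+3+2=8 → 7/15 = 0.46667
  horse: TP=15, FP=0+2+0+2+0=4 → 15/19 = 0.78947
  frog: TP=3, FP=0+1+1+1+0=3 → 3/6 = 0.50000
Macro-precision = mean = (0.54545 + 0.50000 + 0.66667 + 0.46667 + 0.78947 + 0.50000) / 6 = 0.5780

0.5780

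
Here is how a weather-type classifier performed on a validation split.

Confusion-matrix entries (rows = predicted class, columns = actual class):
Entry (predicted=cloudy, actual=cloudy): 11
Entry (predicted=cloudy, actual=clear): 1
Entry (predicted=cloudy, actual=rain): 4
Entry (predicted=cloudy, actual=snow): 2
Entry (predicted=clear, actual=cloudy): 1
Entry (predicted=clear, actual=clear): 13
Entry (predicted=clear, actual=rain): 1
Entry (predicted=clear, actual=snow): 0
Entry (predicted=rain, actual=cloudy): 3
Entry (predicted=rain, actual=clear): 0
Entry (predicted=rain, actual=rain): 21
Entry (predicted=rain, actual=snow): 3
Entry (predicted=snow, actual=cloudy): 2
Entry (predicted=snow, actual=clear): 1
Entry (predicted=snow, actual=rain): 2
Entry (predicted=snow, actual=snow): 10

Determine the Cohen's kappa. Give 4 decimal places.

0.6353

Observed agreement pₒ = trace/N = 55/75 = 0.73333
Expected agreement pₑ = Σ (rowᵢ·colᵢ)/N² = (17·18 + 15·15 + 28·27 + 15·15)/75² = 0.26880
κ = (pₒ − pₑ)/(1 − pₑ) = (0.73333 − 0.26880)/(1 − 0.26880) = 0.6353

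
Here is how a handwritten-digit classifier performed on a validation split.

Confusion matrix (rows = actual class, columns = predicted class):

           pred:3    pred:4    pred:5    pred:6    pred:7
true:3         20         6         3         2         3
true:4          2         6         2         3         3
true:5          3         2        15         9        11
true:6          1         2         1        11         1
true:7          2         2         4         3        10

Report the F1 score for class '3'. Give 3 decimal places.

Take TP from the diagonal, FP from the rest of the '3' prediction marginal, FN from the rest of the '3' actual marginal.
F1 score = 2·TP/(2·TP+FP+FN).
3: TP=20, FP=2+3+1+2=8, FN=6+3+2+3=14 → 40/62 = 0.6452

0.645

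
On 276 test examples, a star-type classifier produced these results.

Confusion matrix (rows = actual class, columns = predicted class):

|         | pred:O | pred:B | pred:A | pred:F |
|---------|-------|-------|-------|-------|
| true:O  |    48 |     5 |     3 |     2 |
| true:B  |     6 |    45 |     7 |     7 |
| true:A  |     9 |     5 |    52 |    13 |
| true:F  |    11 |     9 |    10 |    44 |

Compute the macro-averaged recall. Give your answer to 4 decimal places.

Per-class recall (TP/(TP+FN)):
  O: TP=48, FN=5+3+2=10 → 48/58 = 0.82759
  B: TP=45, FN=6+7+7=20 → 45/65 = 0.69231
  A: TP=52, FN=9+5+13=27 → 52/79 = 0.65823
  F: TP=44, FN=11+9+10=30 → 44/74 = 0.59459
Macro-recall = mean = (0.82759 + 0.69231 + 0.65823 + 0.59459) / 4 = 0.6932

0.6932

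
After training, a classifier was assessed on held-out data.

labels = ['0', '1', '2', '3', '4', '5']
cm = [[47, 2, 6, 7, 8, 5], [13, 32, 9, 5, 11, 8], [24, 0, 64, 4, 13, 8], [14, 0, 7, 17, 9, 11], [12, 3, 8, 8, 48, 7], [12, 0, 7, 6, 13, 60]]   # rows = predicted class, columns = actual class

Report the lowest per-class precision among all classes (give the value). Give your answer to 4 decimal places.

0.2931

Per-class precision (TP/(TP+FP)):
  0: TP=47, FP=2+6+7+8+5=28 → 47/75 = 0.62667
  1: TP=32, FP=13+9+5+11+8=46 → 32/78 = 0.41026
  2: TP=64, FP=24+0+4+13+8=49 → 64/113 = 0.56637
  3: TP=17, FP=14+0+7+9+11=41 → 17/58 = 0.29310
  4: TP=48, FP=12+3+8+8+7=38 → 48/86 = 0.55814
  5: TP=60, FP=12+0+7+6+13=38 → 60/98 = 0.61224
Lowest is class '3' with precision = 0.2931.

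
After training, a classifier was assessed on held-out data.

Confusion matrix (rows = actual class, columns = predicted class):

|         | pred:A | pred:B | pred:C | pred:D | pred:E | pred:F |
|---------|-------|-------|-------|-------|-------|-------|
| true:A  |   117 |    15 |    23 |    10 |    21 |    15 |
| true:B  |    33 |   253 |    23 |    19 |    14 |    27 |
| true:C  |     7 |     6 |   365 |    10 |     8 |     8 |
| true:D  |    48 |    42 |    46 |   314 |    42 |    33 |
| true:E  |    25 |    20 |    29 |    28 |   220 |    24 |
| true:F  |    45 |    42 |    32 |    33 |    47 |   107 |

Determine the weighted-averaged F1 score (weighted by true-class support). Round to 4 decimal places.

0.6340

Per-class F1 score (2·TP/(2·TP+FP+FN)):
  A: TP=117, FP=33+7+48+25+45=158, FN=15+23+10+21+15=84 → 234/476 = 0.49160
  B: TP=253, FP=15+6+42+20+42=125, FN=33+23+19+14+27=116 → 506/747 = 0.67738
  C: TP=365, FP=23+23+46+29+32=153, FN=7+6+10+8+8=39 → 730/922 = 0.79176
  D: TP=314, FP=10+19+10+28+33=100, FN=48+42+46+42+33=211 → 628/939 = 0.66880
  E: TP=220, FP=21+14+8+42+47=132, FN=25+20+29+28+24=126 → 440/698 = 0.63037
  F: TP=107, FP=15+27+8+33+24=107, FN=45+42+32+33+47=199 → 214/520 = 0.41154
Weighted-F1 score = Σ (supportᵢ/N)·F1 scoreᵢ with N=2151: (201/2151)·0.49160 + (369/2151)·0.67738 + (404/2151)·0.79176 + (525/2151)·0.66880 + (346/2151)·0.63037 + (306/2151)·0.41154 = 0.6340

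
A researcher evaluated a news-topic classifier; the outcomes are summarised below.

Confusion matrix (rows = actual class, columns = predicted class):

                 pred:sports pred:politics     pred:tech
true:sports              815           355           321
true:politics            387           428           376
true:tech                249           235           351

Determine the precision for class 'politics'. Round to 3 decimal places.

0.420

Take TP from the diagonal, FP from the rest of the 'politics' prediction marginal, FN from the rest of the 'politics' actual marginal.
precision = TP/(TP+FP).
politics: TP=428, FP=355+235=590 → 428/1018 = 0.4204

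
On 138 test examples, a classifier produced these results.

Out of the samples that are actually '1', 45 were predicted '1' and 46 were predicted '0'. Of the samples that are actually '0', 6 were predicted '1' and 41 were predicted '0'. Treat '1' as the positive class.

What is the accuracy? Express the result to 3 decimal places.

Accuracy = (TP+TN)/N = (45+41)/138 = 0.623

0.623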